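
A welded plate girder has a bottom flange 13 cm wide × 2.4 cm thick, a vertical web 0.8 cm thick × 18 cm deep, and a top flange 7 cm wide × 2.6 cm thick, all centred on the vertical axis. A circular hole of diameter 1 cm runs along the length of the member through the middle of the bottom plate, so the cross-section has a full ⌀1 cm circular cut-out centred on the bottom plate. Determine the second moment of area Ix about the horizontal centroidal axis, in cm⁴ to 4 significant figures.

Ix ≈ 5270 cm⁴

Split into non-overlapping primitives; take the origin at the lower-left of the bounding box.
Bottom plate: 13 × 2.4, A = 31.2 cm², y = 1.2 cm, Ī = 14.976 cm⁴.
Web plate: 0.8 × 18, A = 14.4 cm², y = 11.4 cm, Ī = 388.8 cm⁴.
Top plate: 7 × 2.6, A = 18.2 cm², y = 21.7 cm, Ī = 10.2527 cm⁴.
Hole (subtracted): ⌀1, A = 0.785398 cm², y = 1.2 cm, Ī = 0.0490874 cm⁴.
Centroid: ȳ = ΣA·y / ΣA = 9.45174 cm.
Transfer each piece to the horizontal centroidal axis using Ī + A·d² with d = y − 9.45174:
  bottom plate: d = -8.25174 cm → contributes +2139.42 cm⁴
  web plate: d = 1.94826 cm → contributes +443.458 cm⁴
  top plate: d = 12.2483 cm → contributes +2740.62 cm⁴
  hole: d = -8.25174 cm → contributes −53.5278 cm⁴
Total I = 5269.97 cm⁴.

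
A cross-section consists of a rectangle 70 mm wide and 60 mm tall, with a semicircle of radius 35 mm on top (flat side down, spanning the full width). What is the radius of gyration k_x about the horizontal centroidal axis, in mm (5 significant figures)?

k_x ≈ 25.810 mm

Decompose the section into non-overlapping parts with the origin at the bottom-left of its bounding rectangle.
Rectangular body: 70 × 60, A = 4 200 mm², y = 30 mm, Ī = 1 260 000 mm⁴.
Semicircular cap: semicircle r = 35, A = 1924.226 mm², y = 74.85446 mm, Ī = 164 704 mm⁴.
Centroid: ȳ = ΣA·y / ΣA = 44.09323 mm.
Transfer each piece to the horizontal centroidal axis using Ī + A·d² with d = y − 44.09323:
  rectangular body: d = -14.09323 mm → contributes +2 094 200 mm⁴
  semicircular cap: d = 30.76123 mm → contributes +1 985 509 mm⁴
Total I = 4 079 709 mm⁴.
Radius of gyration: k = √(I/A) = √(4 079 709 / 6124.226) = 25.81006 mm.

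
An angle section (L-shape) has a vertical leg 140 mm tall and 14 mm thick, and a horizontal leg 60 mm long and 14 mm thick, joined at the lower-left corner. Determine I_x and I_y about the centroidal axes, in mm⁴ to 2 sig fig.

I_x ≈ 5.1 × 10⁶ mm⁴, I_y ≈ 5.8 × 10⁵ mm⁴

Break the section into simple shapes (no overlaps), measuring from the bottom-left corner of the bounding box.
Vertical leg: 14 × 140, A = 1 960 mm², y = 70 mm, Ī = 3 201 333 mm⁴.
Horizontal leg (remainder): 46 × 14, A = 644 mm², y = 7 mm, Ī = 10 519 mm⁴.
Centroid: ȳ = ΣA·y / ΣA = 54.42 mm.
Transfer each piece to the centroidal x-axis using Ī + A·d² with d = y − 54.42:
  vertical leg: d = 15.58 mm → contributes +3 677 136 mm⁴
  horizontal leg (remainder): d = -47.42 mm → contributes +1 458 614 mm⁴
Total I = 5 135 750 mm⁴.
For the y-axis: x̄ = 14.42 mm.
Repeating about the centroidal y-axis gives I_y = 581 830 mm⁴.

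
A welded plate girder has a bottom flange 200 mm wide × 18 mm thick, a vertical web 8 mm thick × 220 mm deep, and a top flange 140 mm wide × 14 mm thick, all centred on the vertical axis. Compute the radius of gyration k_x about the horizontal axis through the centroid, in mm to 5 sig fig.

k_x ≈ 104.30 mm

Split into non-overlapping primitives; take the origin at the lower-left of the bounding box.
Bottom plate: 200 × 18, A = 3 600 mm², y = 9 mm, Ī = 97 200 mm⁴.
Web plate: 8 × 220, A = 1 760 mm², y = 128 mm, Ī = 7 098 667 mm⁴.
Top plate: 140 × 14, A = 1 960 mm², y = 245 mm, Ī = 32013.33 mm⁴.
Centroid: ȳ = ΣA·y / ΣA = 100.8033 mm.
Transfer each piece to the horizontal axis through the centroid using Ī + A·d² with d = y − 100.8033:
  bottom plate: d = -91.80328 mm → contributes +30 437 431 mm⁴
  web plate: d = 27.19672 mm → contributes +8 400 471 mm⁴
  top plate: d = 144.1967 mm → contributes +40 785 694 mm⁴
Total I = 79 623 597 mm⁴.
Radius of gyration: k = √(I/A) = √(79 623 597 / 7 320) = 104.2954 mm.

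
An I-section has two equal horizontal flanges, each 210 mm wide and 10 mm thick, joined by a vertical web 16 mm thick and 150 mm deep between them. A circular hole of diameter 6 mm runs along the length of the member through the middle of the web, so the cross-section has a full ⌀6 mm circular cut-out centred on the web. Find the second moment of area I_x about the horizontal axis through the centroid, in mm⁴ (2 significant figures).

Break the section into simple shapes (no overlaps), measuring from the bottom-left corner of the bounding box.
Bottom flange: 210 × 10, A = 2 100 mm², y = 5 mm, Ī = 17 500 mm⁴.
Web: 16 × 150, A = 2 400 mm², y = 85 mm, Ī = 4 500 000 mm⁴.
Top flange: 210 × 10, A = 2 100 mm², y = 165 mm, Ī = 17 500 mm⁴.
Hole (subtracted): ⌀6, A = 28.27 mm², y = 85 mm, Ī = 63.62 mm⁴.
By symmetry the centroid is at mid-height, ȳ = 85 mm.
Transfer each piece to the horizontal axis through the centroid using Ī + A·d² with d = y − 85:
  bottom flange: d = -80 mm → contributes +13 457 500 mm⁴
  web: d = 0 mm → contributes +4 500 000 mm⁴
  top flange: d = 80 mm → contributes +13 457 500 mm⁴
  hole: d = 0 mm → contributes −63.62 mm⁴
Total I = 31 414 936 mm⁴.

I_x ≈ 3.1 × 10⁷ mm⁴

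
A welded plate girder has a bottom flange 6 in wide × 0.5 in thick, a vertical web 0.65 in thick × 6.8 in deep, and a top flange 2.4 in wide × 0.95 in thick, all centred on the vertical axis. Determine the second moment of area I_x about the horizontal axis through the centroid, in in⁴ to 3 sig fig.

Split into non-overlapping primitives; take the origin at the lower-left of the bounding box.
Bottom plate: 6 × 0.5, A = 3 in², y = 0.25 in, Ī = 0.0625 in⁴.
Web plate: 0.65 × 6.8, A = 4.42 in², y = 3.9 in, Ī = 17.032 in⁴.
Top plate: 2.4 × 0.95, A = 2.28 in², y = 7.775 in, Ī = 0.17148 in⁴.
Centroid: ȳ = ΣA·y / ΣA = 3.682 in.
Transfer each piece to the horizontal axis through the centroid using Ī + A·d² with d = y − 3.682:
  bottom plate: d = -3.432 in → contributes +35.398 in⁴
  web plate: d = 0.21804 in → contributes +17.242 in⁴
  top plate: d = 4.093 in → contributes +38.368 in⁴
Total I = 91.008 in⁴.

I_x ≈ 91.0 in⁴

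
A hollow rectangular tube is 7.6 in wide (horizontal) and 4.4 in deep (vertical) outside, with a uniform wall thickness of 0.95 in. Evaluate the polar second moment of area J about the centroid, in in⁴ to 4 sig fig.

Treat the section as a set of non-overlapping primitives; coordinates are from the bounding-box lower-left.
Outer rectangle: 7.6 × 4.4, A = 33.44 in², y = 2.2 in, Ī = 53.9499 in⁴.
Inner void (subtracted): 5.7 × 2.5, A = 14.25 in², y = 2.2 in, Ī = 7.42188 in⁴.
By symmetry the centroid is at mid-height, ȳ = 2.2 in.
All pieces are centred on the centroidal x-axis, so I = ΣĪ (holes subtracted) = 46.528 in⁴.
Repeating about the centroidal y-axis gives I_y = 122.376 in⁴.
Polar second moment: J = I_x + I_y = 168.904 in⁴.

J ≈ 168.9 in⁴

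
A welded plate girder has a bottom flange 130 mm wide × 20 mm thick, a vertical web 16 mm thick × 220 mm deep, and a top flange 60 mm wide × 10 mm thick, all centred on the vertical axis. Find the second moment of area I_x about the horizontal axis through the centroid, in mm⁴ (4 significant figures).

I_x ≈ 5.088 × 10⁷ mm⁴

Treat the section as a set of non-overlapping primitives; coordinates are from the bounding-box lower-left.
Bottom plate: 130 × 20, A = 2 600 mm², y = 10 mm, Ī = 86666.7 mm⁴.
Web plate: 16 × 220, A = 3 520 mm², y = 130 mm, Ī = 14 197 333 mm⁴.
Top plate: 60 × 10, A = 600 mm², y = 245 mm, Ī = 5 000 mm⁴.
Centroid: ȳ = ΣA·y / ΣA = 93.8393 mm.
Transfer each piece to the horizontal axis through the centroid using Ī + A·d² with d = y − 93.8393:
  bottom plate: d = -83.8393 mm → contributes +18 362 134 mm⁴
  web plate: d = 36.1607 mm → contributes +18 800 076 mm⁴
  top plate: d = 151.161 mm → contributes +13 714 737 mm⁴
Total I = 50 876 946 mm⁴.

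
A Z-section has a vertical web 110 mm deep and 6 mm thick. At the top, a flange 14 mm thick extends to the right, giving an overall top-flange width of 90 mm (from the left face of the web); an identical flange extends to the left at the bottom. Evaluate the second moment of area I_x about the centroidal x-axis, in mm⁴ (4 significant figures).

Treat the section as a set of non-overlapping primitives; coordinates are from the bounding-box lower-left.
Web: 6 × 110, A = 660 mm², y = 55 mm, Ī = 665 500 mm⁴.
Top flange (beyond web): 84 × 14, A = 1 176 mm², y = 103 mm, Ī = 19 208 mm⁴.
Bottom flange (beyond web): 84 × 14, A = 1 176 mm², y = 7 mm, Ī = 19 208 mm⁴.
Centroid: ȳ = ΣA·y / ΣA = 55 mm.
Transfer each piece to the centroidal x-axis using Ī + A·d² with d = y − 55:
  web: d = 0 mm → contributes +665 500 mm⁴
  top flange (beyond web): d = 48 mm → contributes +2 728 712 mm⁴
  bottom flange (beyond web): d = -48 mm → contributes +2 728 712 mm⁴
Total I = 6 122 924 mm⁴.

I_x ≈ 6.123 × 10⁶ mm⁴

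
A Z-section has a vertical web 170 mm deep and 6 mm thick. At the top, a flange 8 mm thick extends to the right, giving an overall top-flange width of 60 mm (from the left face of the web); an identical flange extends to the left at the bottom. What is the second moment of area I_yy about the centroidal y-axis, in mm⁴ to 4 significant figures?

Decompose the section into non-overlapping parts with the origin at the bottom-left of its bounding rectangle.
Web: 6 × 170, A = 1 020 mm², x = 57 mm, Ī = 3 060 mm⁴.
Top flange (beyond web): 54 × 8, A = 432 mm², x = 87 mm, Ī = 104 976 mm⁴.
Bottom flange (beyond web): 54 × 8, A = 432 mm², x = 27 mm, Ī = 104 976 mm⁴.
Centroid: x̄ = ΣA·x / ΣA = 57 mm.
Transfer each piece to the centroidal y-axis using Ī + A·d² with d = x − 57:
  web: d = 0 mm → contributes +3 060 mm⁴
  top flange (beyond web): d = 30 mm → contributes +493 776 mm⁴
  bottom flange (beyond web): d = -30 mm → contributes +493 776 mm⁴
Total I = 990 612 mm⁴.

I_yy ≈ 9.906 × 10⁵ mm⁴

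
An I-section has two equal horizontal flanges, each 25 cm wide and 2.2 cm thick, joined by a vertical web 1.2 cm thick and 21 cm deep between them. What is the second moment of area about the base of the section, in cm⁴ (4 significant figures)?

Break the section into simple shapes (no overlaps), measuring from the bottom-left corner of the bounding box.
Bottom flange: 25 × 2.2, A = 55 cm², y = 1.1 cm, Ī = 22.1833 cm⁴.
Web: 1.2 × 21, A = 25.2 cm², y = 12.7 cm, Ī = 926.1 cm⁴.
Top flange: 25 × 2.2, A = 55 cm², y = 24.3 cm, Ī = 22.1833 cm⁴.
Transfer each piece to the base of the section using Ī + A·d² with d = y − 0:
  bottom flange: d = 1.1 cm → contributes +88.7333 cm⁴
  web: d = 12.7 cm → contributes +4990.61 cm⁴
  top flange: d = 24.3 cm → contributes +32499.1 cm⁴
Total I = 37578.5 cm⁴.

I_base ≈ 3.758 × 10⁴ cm⁴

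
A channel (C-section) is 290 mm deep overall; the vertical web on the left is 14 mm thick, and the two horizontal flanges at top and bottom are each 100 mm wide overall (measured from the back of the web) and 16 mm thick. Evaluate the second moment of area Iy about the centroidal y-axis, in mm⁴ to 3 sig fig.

Iy ≈ 5.86 × 10⁶ mm⁴

Decompose the section into non-overlapping parts with the origin at the bottom-left of its bounding rectangle.
Web: 14 × 290, A = 4 060 mm², x = 7 mm, Ī = 66 313 mm⁴.
Top flange (beyond web): 86 × 16, A = 1 376 mm², x = 57 mm, Ī = 848 075 mm⁴.
Bottom flange (beyond web): 86 × 16, A = 1 376 mm², x = 57 mm, Ī = 848 075 mm⁴.
Centroid: x̄ = ΣA·x / ΣA = 27.2 mm.
Transfer each piece to the centroidal y-axis using Ī + A·d² with d = x − 27.2:
  web: d = -20.2 mm → contributes +1 722 898 mm⁴
  top flange (beyond web): d = 29.8 mm → contributes +2 070 047 mm⁴
  bottom flange (beyond web): d = 29.8 mm → contributes +2 070 047 mm⁴
Total I = 5 862 991 mm⁴.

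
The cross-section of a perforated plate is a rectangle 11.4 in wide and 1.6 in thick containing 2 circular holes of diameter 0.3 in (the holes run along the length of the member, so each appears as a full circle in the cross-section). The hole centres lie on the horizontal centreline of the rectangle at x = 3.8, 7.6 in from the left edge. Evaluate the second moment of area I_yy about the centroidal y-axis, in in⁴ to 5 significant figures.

I_yy ≈ 197.03 in⁴

Split into non-overlapping primitives; take the origin at the lower-left of the bounding box.
Plate: 11.4 × 1.6, A = 18.24 in², x = 5.7 in, Ī = 197.5392 in⁴.
Hole 1 (subtracted): ⌀0.3, A = 0.07068583 in², x = 3.8 in, Ī = 0.0003976078 in⁴.
Hole 2 (subtracted): ⌀0.3, A = 0.07068583 in², x = 7.6 in, Ī = 0.0003976078 in⁴.
By symmetry the centroid is at mid-width, x̄ = 5.7 in.
Transfer each piece to the centroidal y-axis using Ī + A·d² with d = x − 5.7:
  plate: d = 0 in → contributes +197.5392 in⁴
  hole 1: d = -1.9 in → contributes −0.2555735 in⁴
  hole 2: d = 1.9 in → contributes −0.2555735 in⁴
Total I = 197.0281 in⁴.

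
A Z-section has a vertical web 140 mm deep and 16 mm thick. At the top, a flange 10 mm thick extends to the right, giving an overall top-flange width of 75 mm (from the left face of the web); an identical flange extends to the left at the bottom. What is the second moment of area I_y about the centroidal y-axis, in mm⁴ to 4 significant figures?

Break the section into simple shapes (no overlaps), measuring from the bottom-left corner of the bounding box.
Web: 16 × 140, A = 2 240 mm², x = 67 mm, Ī = 47786.7 mm⁴.
Top flange (beyond web): 59 × 10, A = 590 mm², x = 104.5 mm, Ī = 171 149 mm⁴.
Bottom flange (beyond web): 59 × 10, A = 590 mm², x = 29.5 mm, Ī = 171 149 mm⁴.
Centroid: x̄ = ΣA·x / ΣA = 67 mm.
Transfer each piece to the centroidal y-axis using Ī + A·d² with d = x − 67:
  web: d = 0 mm → contributes +47786.7 mm⁴
  top flange (beyond web): d = 37.5 mm → contributes +1 000 837 mm⁴
  bottom flange (beyond web): d = -37.5 mm → contributes +1 000 837 mm⁴
Total I = 2 049 460 mm⁴.

I_y ≈ 2.049 × 10⁶ mm⁴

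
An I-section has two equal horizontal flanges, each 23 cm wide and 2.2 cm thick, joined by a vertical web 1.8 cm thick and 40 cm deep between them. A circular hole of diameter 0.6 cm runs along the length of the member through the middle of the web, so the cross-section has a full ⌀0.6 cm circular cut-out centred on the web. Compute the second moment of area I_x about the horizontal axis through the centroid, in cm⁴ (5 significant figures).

Break the section into simple shapes (no overlaps), measuring from the bottom-left corner of the bounding box.
Bottom flange: 23 × 2.2, A = 50.6 cm², y = 1.1 cm, Ī = 20.40867 cm⁴.
Web: 1.8 × 40, A = 72 cm², y = 22.2 cm, Ī = 9 600 cm⁴.
Top flange: 23 × 2.2, A = 50.6 cm², y = 43.3 cm, Ī = 20.40867 cm⁴.
Hole (subtracted): ⌀0.6, A = 0.2827433 cm², y = 22.2 cm, Ī = 0.006361725 cm⁴.
By symmetry the centroid is at mid-height, ȳ = 22.2 cm.
Transfer each piece to the horizontal axis through the centroid using Ī + A·d² with d = y − 22.2:
  bottom flange: d = -21.1 cm → contributes +22548.03 cm⁴
  web: d = 0 cm → contributes +9 600 cm⁴
  top flange: d = 21.1 cm → contributes +22548.03 cm⁴
  hole: d = 0 cm → contributes −0.006361725 cm⁴
Total I = 54696.06 cm⁴.

I_x ≈ 5.4696 × 10⁴ cm⁴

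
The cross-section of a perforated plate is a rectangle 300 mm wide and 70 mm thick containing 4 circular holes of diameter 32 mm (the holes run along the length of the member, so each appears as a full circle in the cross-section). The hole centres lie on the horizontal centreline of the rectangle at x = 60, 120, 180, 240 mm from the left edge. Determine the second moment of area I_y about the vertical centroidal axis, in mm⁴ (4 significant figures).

Treat the section as a set of non-overlapping primitives; coordinates are from the bounding-box lower-left.
Plate: 300 × 70, A = 21 000 mm², x = 150 mm, Ī = 157 500 000 mm⁴.
Hole 1 (subtracted): ⌀32, A = 804.248 mm², x = 60 mm, Ī = 51471.9 mm⁴.
Hole 2 (subtracted): ⌀32, A = 804.248 mm², x = 120 mm, Ī = 51471.9 mm⁴.
Hole 3 (subtracted): ⌀32, A = 804.248 mm², x = 180 mm, Ī = 51471.9 mm⁴.
Hole 4 (subtracted): ⌀32, A = 804.248 mm², x = 240 mm, Ī = 51471.9 mm⁴.
By symmetry the centroid is at mid-width, x̄ = 150 mm.
Transfer each piece to the vertical centroidal axis using Ī + A·d² with d = x − 150:
  plate: d = 0 mm → contributes +157 500 000 mm⁴
  hole 1: d = -90 mm → contributes −6 565 878 mm⁴
  hole 2: d = -30 mm → contributes −775 295 mm⁴
  hole 3: d = 30 mm → contributes −775 295 mm⁴
  hole 4: d = 90 mm → contributes −6 565 878 mm⁴
Total I = 142 817 654 mm⁴.

I_y ≈ 1.428 × 10⁸ mm⁴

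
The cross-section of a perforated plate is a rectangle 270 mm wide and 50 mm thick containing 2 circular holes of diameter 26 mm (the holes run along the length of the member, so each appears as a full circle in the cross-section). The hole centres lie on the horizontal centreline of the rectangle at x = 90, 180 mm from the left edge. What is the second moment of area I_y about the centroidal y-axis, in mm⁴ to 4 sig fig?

Split into non-overlapping primitives; take the origin at the lower-left of the bounding box.
Plate: 270 × 50, A = 13 500 mm², x = 135 mm, Ī = 82 012 500 mm⁴.
Hole 1 (subtracted): ⌀26, A = 530.929 mm², x = 90 mm, Ī = 22431.8 mm⁴.
Hole 2 (subtracted): ⌀26, A = 530.929 mm², x = 180 mm, Ī = 22431.8 mm⁴.
By symmetry the centroid is at mid-width, x̄ = 135 mm.
Transfer each piece to the centroidal y-axis using Ī + A·d² with d = x − 135:
  plate: d = 0 mm → contributes +82 012 500 mm⁴
  hole 1: d = -45 mm → contributes −1 097 563 mm⁴
  hole 2: d = 45 mm → contributes −1 097 563 mm⁴
Total I = 79 817 373 mm⁴.

I_y ≈ 7.982 × 10⁷ mm⁴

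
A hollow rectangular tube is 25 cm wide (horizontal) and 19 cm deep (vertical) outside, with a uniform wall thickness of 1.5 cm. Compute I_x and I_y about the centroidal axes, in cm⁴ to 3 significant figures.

Decompose the section into non-overlapping parts with the origin at the bottom-left of its bounding rectangle.
Outer rectangle: 25 × 19, A = 475 cm², y = 9.5 cm, Ī = 14 290 cm⁴.
Inner void (subtracted): 22 × 16, A = 352 cm², y = 9.5 cm, Ī = 7509.3 cm⁴.
By symmetry the centroid is at mid-height, ȳ = 9.5 cm.
All pieces are centred on the centroidal x-axis, so I = ΣĪ (holes subtracted) = 6780.3 cm⁴.
Repeating about the centroidal y-axis gives I_y = 10 542 cm⁴.

I_x ≈ 6780 cm⁴, I_y ≈ 1.05 × 10⁴ cm⁴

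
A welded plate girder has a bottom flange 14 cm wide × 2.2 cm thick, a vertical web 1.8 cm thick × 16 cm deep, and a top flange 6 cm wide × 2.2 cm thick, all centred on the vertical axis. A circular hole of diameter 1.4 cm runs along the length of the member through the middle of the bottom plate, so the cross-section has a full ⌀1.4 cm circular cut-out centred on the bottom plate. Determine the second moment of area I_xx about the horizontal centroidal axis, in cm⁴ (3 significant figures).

I_xx ≈ 3850 cm⁴

Treat the section as a set of non-overlapping primitives; coordinates are from the bounding-box lower-left.
Bottom plate: 14 × 2.2, A = 30.8 cm², y = 1.1 cm, Ī = 12.423 cm⁴.
Web plate: 1.8 × 16, A = 28.8 cm², y = 10.2 cm, Ī = 614.4 cm⁴.
Top plate: 6 × 2.2, A = 13.2 cm², y = 19.3 cm, Ī = 5.324 cm⁴.
Hole (subtracted): ⌀1.4, A = 1.5394 cm², y = 1.1 cm, Ī = 0.18857 cm⁴.
Centroid: ȳ = ΣA·y / ΣA = 8.1491 cm.
Transfer each piece to the horizontal centroidal axis using Ī + A·d² with d = y − 8.1491:
  bottom plate: d = -7.0491 cm → contributes +1542.8 cm⁴
  web plate: d = 2.0509 cm → contributes +735.54 cm⁴
  top plate: d = 11.151 cm → contributes +1646.7 cm⁴
  hole: d = -7.0491 cm → contributes −76.679 cm⁴
Total I = 3848.4 cm⁴.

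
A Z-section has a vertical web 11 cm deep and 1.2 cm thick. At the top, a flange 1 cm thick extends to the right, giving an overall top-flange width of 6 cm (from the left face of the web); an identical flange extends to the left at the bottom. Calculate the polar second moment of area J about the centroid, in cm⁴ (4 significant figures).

Decompose the section into non-overlapping parts with the origin at the bottom-left of its bounding rectangle.
Web: 1.2 × 11, A = 13.2 cm², y = 5.5 cm, Ī = 133.1 cm⁴.
Top flange (beyond web): 4.8 × 1, A = 4.8 cm², y = 10.5 cm, Ī = 0.4 cm⁴.
Bottom flange (beyond web): 4.8 × 1, A = 4.8 cm², y = 0.5 cm, Ī = 0.4 cm⁴.
Centroid: ȳ = ΣA·y / ΣA = 5.5 cm.
Transfer each piece to the centroidal x-axis using Ī + A·d² with d = y − 5.5:
  web: d = 0 cm → contributes +133.1 cm⁴
  top flange (beyond web): d = 5 cm → contributes +120.4 cm⁴
  bottom flange (beyond web): d = -5 cm → contributes +120.4 cm⁴
Total I = 373.9 cm⁴.
For the y-axis: x̄ = 5.4 cm.
Repeating about the centroidal y-axis gives I_y = 106.416 cm⁴.
Polar second moment: J = I_x + I_y = 480.316 cm⁴.

J ≈ 480.3 cm⁴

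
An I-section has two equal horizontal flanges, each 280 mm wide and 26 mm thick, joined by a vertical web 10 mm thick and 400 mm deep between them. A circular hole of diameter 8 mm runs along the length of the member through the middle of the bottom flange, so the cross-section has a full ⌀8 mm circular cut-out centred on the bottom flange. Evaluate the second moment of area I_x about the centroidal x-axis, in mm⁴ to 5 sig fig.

I_x ≈ 7.1244 × 10⁸ mm⁴

Split into non-overlapping primitives; take the origin at the lower-left of the bounding box.
Bottom flange: 280 × 26, A = 7 280 mm², y = 13 mm, Ī = 410106.7 mm⁴.
Web: 10 × 400, A = 4 000 mm², y = 226 mm, Ī = 53 333 333 mm⁴.
Top flange: 280 × 26, A = 7 280 mm², y = 439 mm, Ī = 410106.7 mm⁴.
Hole (subtracted): ⌀8, A = 50.26548 mm², y = 13 mm, Ī = 201.0619 mm⁴.
Centroid: ȳ = ΣA·y / ΣA = 226.5784 mm.
Transfer each piece to the centroidal x-axis using Ī + A·d² with d = y − 226.5784:
  bottom flange: d = -213.5784 mm → contributes +332 492 729 mm⁴
  web: d = -0.5784279 mm → contributes +53 334 672 mm⁴
  top flange: d = 212.4216 mm → contributes +328 904 995 mm⁴
  hole: d = -213.5784 mm → contributes −2 293 098 mm⁴
Total I = 712 439 298 mm⁴.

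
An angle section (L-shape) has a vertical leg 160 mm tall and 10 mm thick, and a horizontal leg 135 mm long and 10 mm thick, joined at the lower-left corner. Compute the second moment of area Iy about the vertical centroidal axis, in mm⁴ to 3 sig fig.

Iy ≈ 4.84 × 10⁶ mm⁴

Break the section into simple shapes (no overlaps), measuring from the bottom-left corner of the bounding box.
Vertical leg: 10 × 160, A = 1 600 mm², x = 5 mm, Ī = 13 333 mm⁴.
Horizontal leg (remainder): 125 × 10, A = 1 250 mm², x = 72.5 mm, Ī = 1 627 604 mm⁴.
Centroid: x̄ = ΣA·x / ΣA = 34.605 mm.
Transfer each piece to the vertical centroidal axis using Ī + A·d² with d = x − 34.605:
  vertical leg: d = -29.605 mm → contributes +1 415 688 mm⁴
  horizontal leg (remainder): d = 37.895 mm → contributes +3 422 618 mm⁴
Total I = 4 838 306 mm⁴.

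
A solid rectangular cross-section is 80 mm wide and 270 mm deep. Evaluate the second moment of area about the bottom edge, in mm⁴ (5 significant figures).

I_base ≈ 5.2488 × 10⁸ mm⁴

The section: 80 × 270, A = 21 600 mm², y = 135 mm, Ī = 131 220 000 mm⁴.
Transfer it to the bottom edge using Ī + A·d² with d = y − 0:
  the section: d = 135 mm → contributes +524 880 000 mm⁴
Total I = 524 880 000 mm⁴.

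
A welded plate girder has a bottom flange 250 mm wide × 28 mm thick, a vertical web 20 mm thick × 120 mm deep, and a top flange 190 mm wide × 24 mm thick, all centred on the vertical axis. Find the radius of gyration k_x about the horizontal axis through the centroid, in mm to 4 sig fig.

Treat the section as a set of non-overlapping primitives; coordinates are from the bounding-box lower-left.
Bottom plate: 250 × 28, A = 7 000 mm², y = 14 mm, Ī = 457 333 mm⁴.
Web plate: 20 × 120, A = 2 400 mm², y = 88 mm, Ī = 2 880 000 mm⁴.
Top plate: 190 × 24, A = 4 560 mm², y = 160 mm, Ī = 218 880 mm⁴.
Centroid: ȳ = ΣA·y / ΣA = 74.4126 mm.
Transfer each piece to the horizontal axis through the centroid using Ī + A·d² with d = y − 74.4126:
  bottom plate: d = -60.4126 mm → contributes +26 005 115 mm⁴
  web plate: d = 13.5874 mm → contributes +3 323 081 mm⁴
  top plate: d = 85.5874 mm → contributes +33 621 800 mm⁴
Total I = 62 949 997 mm⁴.
Radius of gyration: k = √(I/A) = √(62 949 997 / 13 960) = 67.1514 mm.

k_x ≈ 67.15 mm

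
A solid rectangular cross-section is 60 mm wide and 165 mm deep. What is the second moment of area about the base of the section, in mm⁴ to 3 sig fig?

The section: 60 × 165, A = 9 900 mm², y = 82.5 mm, Ī = 22 460 625 mm⁴.
Transfer it to the base of the section using Ī + A·d² with d = y − 0:
  the section: d = 82.5 mm → contributes +89 842 500 mm⁴
Total I = 89 842 500 mm⁴.

I_base ≈ 8.98 × 10⁷ mm⁴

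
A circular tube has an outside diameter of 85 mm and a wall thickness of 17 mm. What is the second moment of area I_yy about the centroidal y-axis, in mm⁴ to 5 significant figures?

Treat the section as a set of non-overlapping primitives; coordinates are from the bounding-box lower-left.
Outer circle: ⌀85, A = 5674.502 mm², x = 42.5 mm, Ī = 2 562 392 mm⁴.
Bore (subtracted): ⌀51, A = 2042.821 mm², x = 42.5 mm, Ī = 332 086 mm⁴.
By symmetry the centroid is at mid-width, x̄ = 42.5 mm.
All pieces are centred on the centroidal y-axis, so I = ΣĪ (holes subtracted) = 2 230 306 mm⁴.

I_yy ≈ 2.2303 × 10⁶ mm⁴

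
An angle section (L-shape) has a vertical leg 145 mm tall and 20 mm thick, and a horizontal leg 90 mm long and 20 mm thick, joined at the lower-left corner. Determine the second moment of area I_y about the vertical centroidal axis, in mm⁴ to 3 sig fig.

Split into non-overlapping primitives; take the origin at the lower-left of the bounding box.
Vertical leg: 20 × 145, A = 2 900 mm², x = 10 mm, Ī = 96 667 mm⁴.
Horizontal leg (remainder): 70 × 20, A = 1 400 mm², x = 55 mm, Ī = 571 667 mm⁴.
Centroid: x̄ = ΣA·x / ΣA = 24.651 mm.
Transfer each piece to the vertical centroidal axis using Ī + A·d² with d = x − 24.651:
  vertical leg: d = -14.651 mm → contributes +719 171 mm⁴
  horizontal leg (remainder): d = 30.349 mm → contributes +1 861 139 mm⁴
Total I = 2 580 310 mm⁴.

I_y ≈ 2.58 × 10⁶ mm⁴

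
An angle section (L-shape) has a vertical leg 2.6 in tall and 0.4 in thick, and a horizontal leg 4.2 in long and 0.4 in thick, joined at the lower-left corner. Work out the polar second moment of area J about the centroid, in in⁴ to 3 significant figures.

J ≈ 5.92 in⁴

Break the section into simple shapes (no overlaps), measuring from the bottom-left corner of the bounding box.
Vertical leg: 0.4 × 2.6, A = 1.04 in², y = 1.3 in, Ī = 0.58587 in⁴.
Horizontal leg (remainder): 3.8 × 0.4, A = 1.52 in², y = 0.2 in, Ī = 0.020267 in⁴.
Centroid: ȳ = ΣA·y / ΣA = 0.64688 in.
Transfer each piece to the centroidal x-axis using Ī + A·d² with d = y − 0.64688:
  vertical leg: d = 0.65313 in → contributes +1.0295 in⁴
  horizontal leg (remainder): d = -0.44688 in → contributes +0.32381 in⁴
Total I = 1.3533 in⁴.
For the y-axis: x̄ = 1.4469 in.
Repeating about the centroidal y-axis gives I_y = 4.5661 in⁴.
Polar second moment: J = I_x + I_y = 5.9194 in⁴.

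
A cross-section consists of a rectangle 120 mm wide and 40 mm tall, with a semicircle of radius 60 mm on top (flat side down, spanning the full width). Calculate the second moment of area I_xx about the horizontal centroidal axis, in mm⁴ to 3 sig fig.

I_xx ≈ 7.43 × 10⁶ mm⁴

Break the section into simple shapes (no overlaps), measuring from the bottom-left corner of the bounding box.
Rectangular body: 120 × 40, A = 4 800 mm², y = 20 mm, Ī = 640 000 mm⁴.
Semicircular cap: semicircle r = 60, A = 5654.9 mm², y = 65.465 mm, Ī = 1 422 450 mm⁴.
Centroid: ȳ = ΣA·y / ΣA = 44.591 mm.
Transfer each piece to the horizontal centroidal axis using Ī + A·d² with d = y − 44.591:
  rectangular body: d = -24.591 mm → contributes +3 542 681 mm⁴
  semicircular cap: d = 20.874 mm → contributes +3 886 323 mm⁴
Total I = 7 429 004 mm⁴.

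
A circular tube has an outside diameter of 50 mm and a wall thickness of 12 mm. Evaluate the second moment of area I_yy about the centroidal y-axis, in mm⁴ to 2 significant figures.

I_yy ≈ 2.8 × 10⁵ mm⁴

Decompose the section into non-overlapping parts with the origin at the bottom-left of its bounding rectangle.
Outer circle: ⌀50, A = 1 963 mm², x = 25 mm, Ī = 306 796 mm⁴.
Bore (subtracted): ⌀26, A = 530.9 mm², x = 25 mm, Ī = 22 432 mm⁴.
By symmetry the centroid is at mid-width, x̄ = 25 mm.
All pieces are centred on the centroidal y-axis, so I = ΣĪ (holes subtracted) = 284 364 mm⁴.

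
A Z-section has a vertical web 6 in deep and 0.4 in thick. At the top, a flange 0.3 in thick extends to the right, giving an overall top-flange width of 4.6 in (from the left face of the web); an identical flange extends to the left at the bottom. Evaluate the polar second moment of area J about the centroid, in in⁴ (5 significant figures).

J ≈ 44.755 in⁴

Break the section into simple shapes (no overlaps), measuring from the bottom-left corner of the bounding box.
Web: 0.4 × 6, A = 2.4 in², y = 3 in, Ī = 7.2 in⁴.
Top flange (beyond web): 4.2 × 0.3, A = 1.26 in², y = 5.85 in, Ī = 0.00945 in⁴.
Bottom flange (beyond web): 4.2 × 0.3, A = 1.26 in², y = 0.15 in, Ī = 0.00945 in⁴.
Centroid: ȳ = ΣA·y / ΣA = 3 in.
Transfer each piece to the centroidal x-axis using Ī + A·d² with d = y − 3:
  web: d = 0 in → contributes +7.2 in⁴
  top flange (beyond web): d = 2.85 in → contributes +10.2438 in⁴
  bottom flange (beyond web): d = -2.85 in → contributes +10.2438 in⁴
Total I = 27.6876 in⁴.
For the y-axis: x̄ = 4.4 in.
Repeating about the centroidal y-axis gives I_y = 17.0672 in⁴.
Polar second moment: J = I_x + I_y = 44.7548 in⁴.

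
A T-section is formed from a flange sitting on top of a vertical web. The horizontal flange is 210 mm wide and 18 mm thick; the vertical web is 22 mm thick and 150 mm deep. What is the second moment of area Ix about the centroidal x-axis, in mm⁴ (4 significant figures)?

Decompose the section into non-overlapping parts with the origin at the bottom-left of its bounding rectangle.
Flange: 210 × 18, A = 3 780 mm², y = 159 mm, Ī = 102 060 mm⁴.
Web: 22 × 150, A = 3 300 mm², y = 75 mm, Ī = 6 187 500 mm⁴.
Centroid: ȳ = ΣA·y / ΣA = 119.847 mm.
Transfer each piece to the centroidal x-axis using Ī + A·d² with d = y − 119.847:
  flange: d = 39.1525 mm → contributes +5 896 504 mm⁴
  web: d = -44.8475 mm → contributes +12 824 772 mm⁴
Total I = 18 721 275 mm⁴.

Ix ≈ 1.872 × 10⁷ mm⁴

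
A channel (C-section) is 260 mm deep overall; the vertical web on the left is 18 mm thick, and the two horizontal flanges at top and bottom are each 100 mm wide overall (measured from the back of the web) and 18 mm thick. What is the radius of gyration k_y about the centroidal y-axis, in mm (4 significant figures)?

k_y ≈ 28.74 mm

Decompose the section into non-overlapping parts with the origin at the bottom-left of its bounding rectangle.
Web: 18 × 260, A = 4 680 mm², x = 9 mm, Ī = 126 360 mm⁴.
Top flange (beyond web): 82 × 18, A = 1 476 mm², x = 59 mm, Ī = 827 052 mm⁴.
Bottom flange (beyond web): 82 × 18, A = 1 476 mm², x = 59 mm, Ī = 827 052 mm⁴.
Centroid: x̄ = ΣA·x / ΣA = 28.3396 mm.
Transfer each piece to the centroidal y-axis using Ī + A·d² with d = x − 28.3396:
  web: d = -19.3396 mm → contributes +1 876 778 mm⁴
  top flange (beyond web): d = 30.6604 mm → contributes +2 214 579 mm⁴
  bottom flange (beyond web): d = 30.6604 mm → contributes +2 214 579 mm⁴
Total I = 6 305 936 mm⁴.
Radius of gyration: k = √(I/A) = √(6 305 936 / 7 632) = 28.7446 mm.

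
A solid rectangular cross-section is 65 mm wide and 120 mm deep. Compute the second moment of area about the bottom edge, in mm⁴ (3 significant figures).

I_base ≈ 3.74 × 10⁷ mm⁴

The section: 65 × 120, A = 7 800 mm², y = 60 mm, Ī = 9 360 000 mm⁴.
Transfer it to the bottom edge using Ī + A·d² with d = y − 0:
  the section: d = 60 mm → contributes +37 440 000 mm⁴
Total I = 37 440 000 mm⁴.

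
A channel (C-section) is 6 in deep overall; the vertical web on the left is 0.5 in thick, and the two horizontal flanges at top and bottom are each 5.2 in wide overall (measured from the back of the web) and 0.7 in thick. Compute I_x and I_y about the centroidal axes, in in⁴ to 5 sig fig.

Break the section into simple shapes (no overlaps), measuring from the bottom-left corner of the bounding box.
Web: 0.5 × 6, A = 3 in², y = 3 in, Ī = 9 in⁴.
Top flange (beyond web): 4.7 × 0.7, A = 3.29 in², y = 5.65 in, Ī = 0.1343417 in⁴.
Bottom flange (beyond web): 4.7 × 0.7, A = 3.29 in², y = 0.35 in, Ī = 0.1343417 in⁴.
By symmetry the centroid is at mid-height, ȳ = 3 in.
Transfer each piece to the centroidal x-axis using Ī + A·d² with d = y − 3:
  web: d = 0 in → contributes +9 in⁴
  top flange (beyond web): d = 2.65 in → contributes +23.23837 in⁴
  bottom flange (beyond web): d = -2.65 in → contributes +23.23837 in⁴
Total I = 55.47673 in⁴.
For the y-axis: x̄ = 2.035804 in.
Repeating about the centroidal y-axis gives I_y = 26.10445 in⁴.

I_x ≈ 55.477 in⁴, I_y ≈ 26.104 in⁴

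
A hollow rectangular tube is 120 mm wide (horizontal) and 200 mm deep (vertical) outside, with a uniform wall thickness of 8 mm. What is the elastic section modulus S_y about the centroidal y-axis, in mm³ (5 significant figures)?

S_y ≈ 1.9253 × 10⁵ mm³

Treat the section as a set of non-overlapping primitives; coordinates are from the bounding-box lower-left.
Outer rectangle: 120 × 200, A = 24 000 mm², x = 60 mm, Ī = 28 800 000 mm⁴.
Inner void (subtracted): 104 × 184, A = 19 136 mm², x = 60 mm, Ī = 17 247 915 mm⁴.
By symmetry the centroid is at mid-width, x̄ = 60 mm.
All pieces are centred on the centroidal y-axis, so I = ΣĪ (holes subtracted) = 11 552 085 mm⁴.
Extreme fibre distance c = 60 mm; S = I/c = 192534.8 mm³.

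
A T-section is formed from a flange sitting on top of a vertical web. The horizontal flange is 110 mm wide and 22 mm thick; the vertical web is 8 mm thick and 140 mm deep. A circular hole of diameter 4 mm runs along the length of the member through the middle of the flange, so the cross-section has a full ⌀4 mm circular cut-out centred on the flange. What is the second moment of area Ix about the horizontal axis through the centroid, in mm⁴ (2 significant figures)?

Split into non-overlapping primitives; take the origin at the lower-left of the bounding box.
Flange: 110 × 22, A = 2 420 mm², y = 151 mm, Ī = 97 607 mm⁴.
Web: 8 × 140, A = 1 120 mm², y = 70 mm, Ī = 1 829 333 mm⁴.
Hole (subtracted): ⌀4, A = 12.57 mm², y = 151 mm, Ī = 12.57 mm⁴.
Centroid: ȳ = ΣA·y / ΣA = 125.3 mm.
Transfer each piece to the horizontal axis through the centroid using Ī + A·d² with d = y − 125.3:
  flange: d = 25.72 mm → contributes +1 698 284 mm⁴
  web: d = -55.28 mm → contributes +5 252 113 mm⁴
  hole: d = 25.72 mm → contributes −8 324 mm⁴
Total I = 6 942 073 mm⁴.

Ix ≈ 6.9 × 10⁶ mm⁴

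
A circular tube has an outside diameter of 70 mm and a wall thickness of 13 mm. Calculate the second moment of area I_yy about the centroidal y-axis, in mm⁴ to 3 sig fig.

Split into non-overlapping primitives; take the origin at the lower-left of the bounding box.
Outer circle: ⌀70, A = 3848.5 mm², x = 35 mm, Ī = 1 178 588 mm⁴.
Bore (subtracted): ⌀44, A = 1520.5 mm², x = 35 mm, Ī = 183 984 mm⁴.
By symmetry the centroid is at mid-width, x̄ = 35 mm.
All pieces are centred on the centroidal y-axis, so I = ΣĪ (holes subtracted) = 994 604 mm⁴.

I_yy ≈ 9.95 × 10⁵ mm⁴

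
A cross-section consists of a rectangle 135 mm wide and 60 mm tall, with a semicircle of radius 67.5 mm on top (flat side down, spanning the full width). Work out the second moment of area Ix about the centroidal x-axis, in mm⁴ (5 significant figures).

Break the section into simple shapes (no overlaps), measuring from the bottom-left corner of the bounding box.
Rectangular body: 135 × 60, A = 8 100 mm², y = 30 mm, Ī = 2 430 000 mm⁴.
Semicircular cap: semicircle r = 67.5, A = 7156.941 mm², y = 88.64789 mm, Ī = 2 278 490 mm⁴.
Centroid: ȳ = ΣA·y / ΣA = 57.51138 mm.
Transfer each piece to the centroidal x-axis using Ī + A·d² with d = y − 57.51138:
  rectangular body: d = -27.51138 mm → contributes +8 560 695 mm⁴
  semicircular cap: d = 31.13651 mm → contributes +9 217 018 mm⁴
Total I = 17 777 713 mm⁴.

Ix ≈ 1.7778 × 10⁷ mm⁴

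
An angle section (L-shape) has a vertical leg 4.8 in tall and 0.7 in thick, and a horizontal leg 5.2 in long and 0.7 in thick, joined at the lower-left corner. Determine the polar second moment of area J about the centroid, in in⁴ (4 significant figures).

Decompose the section into non-overlapping parts with the origin at the bottom-left of its bounding rectangle.
Vertical leg: 0.7 × 4.8, A = 3.36 in², y = 2.4 in, Ī = 6.4512 in⁴.
Horizontal leg (remainder): 4.5 × 0.7, A = 3.15 in², y = 0.35 in, Ī = 0.128625 in⁴.
Centroid: ȳ = ΣA·y / ΣA = 1.40806 in.
Transfer each piece to the centroidal x-axis using Ī + A·d² with d = y − 1.40806:
  vertical leg: d = 0.991935 in → contributes +9.75722 in⁴
  horizontal leg (remainder): d = -1.05806 in → contributes +3.65505 in⁴
Total I = 13.4123 in⁴.
For the y-axis: x̄ = 1.60806 in.
Repeating about the centroidal y-axis gives I_y = 16.4433 in⁴.
Polar second moment: J = I_x + I_y = 29.8556 in⁴.

J ≈ 29.86 in⁴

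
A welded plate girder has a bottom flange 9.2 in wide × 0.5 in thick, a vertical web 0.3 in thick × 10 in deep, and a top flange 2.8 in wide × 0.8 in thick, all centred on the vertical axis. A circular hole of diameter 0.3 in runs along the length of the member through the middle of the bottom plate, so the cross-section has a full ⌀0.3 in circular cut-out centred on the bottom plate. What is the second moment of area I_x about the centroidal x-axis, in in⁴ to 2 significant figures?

I_x ≈ 200 in⁴

Decompose the section into non-overlapping parts with the origin at the bottom-left of its bounding rectangle.
Bottom plate: 9.2 × 0.5, A = 4.6 in², y = 0.25 in, Ī = 0.09583 in⁴.
Web plate: 0.3 × 10, A = 3 in², y = 5.5 in, Ī = 25 in⁴.
Top plate: 2.8 × 0.8, A = 2.24 in², y = 10.9 in, Ī = 0.1195 in⁴.
Hole (subtracted): ⌀0.3, A = 0.07069 in², y = 0.25 in, Ī = 0.0003976 in⁴.
Centroid: ȳ = ΣA·y / ΣA = 4.304 in.
Transfer each piece to the centroidal x-axis using Ī + A·d² with d = y − 4.304:
  bottom plate: d = -4.054 in → contributes +75.7 in⁴
  web plate: d = 1.196 in → contributes +29.29 in⁴
  top plate: d = 6.596 in → contributes +97.57 in⁴
  hole: d = -4.054 in → contributes −1.162 in⁴
Total I = 201.4 in⁴.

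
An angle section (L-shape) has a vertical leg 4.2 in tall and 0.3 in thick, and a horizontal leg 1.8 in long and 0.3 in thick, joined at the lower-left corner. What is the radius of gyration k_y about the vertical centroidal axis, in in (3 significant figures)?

k_y ≈ 0.460 in

Decompose the section into non-overlapping parts with the origin at the bottom-left of its bounding rectangle.
Vertical leg: 0.3 × 4.2, A = 1.26 in², x = 0.15 in, Ī = 0.00945 in⁴.
Horizontal leg (remainder): 1.5 × 0.3, A = 0.45 in², x = 1.05 in, Ī = 0.084375 in⁴.
Centroid: x̄ = ΣA·x / ΣA = 0.38684 in.
Transfer each piece to the vertical centroidal axis using Ī + A·d² with d = x − 0.38684:
  vertical leg: d = -0.23684 in → contributes +0.080129 in⁴
  horizontal leg (remainder): d = 0.66316 in → contributes +0.28228 in⁴
Total I = 0.3624 in⁴.
Radius of gyration: k = √(I/A) = √(0.3624 / 1.71) = 0.46036 in.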